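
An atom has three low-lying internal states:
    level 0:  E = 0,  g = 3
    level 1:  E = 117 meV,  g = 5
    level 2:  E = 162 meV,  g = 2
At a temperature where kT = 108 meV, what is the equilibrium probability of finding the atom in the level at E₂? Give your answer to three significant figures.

Eᵢ/kT = 0, 1.0833, 1.5000.
Z = Σ gᵢe^(−Eᵢ/kT) = 3·e^(−0) + 5·e^(−1.0833) + 2·e^(−1.5000) = 3.0000 + 1.6924 + 0.44626 = 5.1387.
P₂ = g₂ e^(−E₂/kT) / Z = 0.44626/5.1387 = 0.0868.

0.0868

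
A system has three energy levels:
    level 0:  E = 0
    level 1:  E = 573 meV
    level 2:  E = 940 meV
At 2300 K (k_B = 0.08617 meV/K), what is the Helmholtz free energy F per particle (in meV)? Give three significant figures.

-12.3 meV

k_BT = 0.08617 × 2300 K = 198.19 meV.
Eᵢ/kT = 0, 2.8912, 4.7429.
Z = Σ e^(−Eᵢ/kT) = e^(−0) + e^(−2.8912) + e^(−4.7429) = 1.0000 + 0.055510 + 0.0087133 = 1.0642.
F = −kT ln Z = −198.19 × ln(1.0642) = −198.19 × 0.062223 = -12.3 meV.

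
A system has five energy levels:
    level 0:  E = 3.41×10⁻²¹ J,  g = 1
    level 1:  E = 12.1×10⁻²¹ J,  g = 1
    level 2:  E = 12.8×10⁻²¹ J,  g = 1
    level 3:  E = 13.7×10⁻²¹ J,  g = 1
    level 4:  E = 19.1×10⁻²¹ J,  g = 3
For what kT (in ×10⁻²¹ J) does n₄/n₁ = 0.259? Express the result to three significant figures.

2.86 ×10⁻²¹ J

n₄/n₁ = (g₄/g₁) exp[−(E₄−E₁)/kT] = 0.259.
⇒ (E₄−E₁)/kT = ln((3/1)/0.259) = ln(11.583) = 2.4495.
kT = 7.0 ×10⁻²¹ J / 2.4495 = 2.86 ×10⁻²¹ J.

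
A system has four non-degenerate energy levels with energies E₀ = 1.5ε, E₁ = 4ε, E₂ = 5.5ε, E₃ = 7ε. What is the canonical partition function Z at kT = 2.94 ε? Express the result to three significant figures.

Eᵢ/kT = 0.51020, 1.3605, 1.8707, 2.3810.
Z = Σ e^(−Eᵢ/kT) = e^(−0.51020) + e^(−1.3605) + e^(−1.8707) + e^(−2.3810) = 0.60038 + 0.25653 + 0.15402 + 0.092458 = 1.1034.

Z = 1.10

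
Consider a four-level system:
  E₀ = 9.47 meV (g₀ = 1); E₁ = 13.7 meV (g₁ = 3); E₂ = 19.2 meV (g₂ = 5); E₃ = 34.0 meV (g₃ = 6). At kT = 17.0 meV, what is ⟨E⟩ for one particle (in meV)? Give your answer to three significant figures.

19.0 meV

Eᵢ/kT = 0.55706, 0.80588, 1.1294, 2.0000.
Z = Σ gᵢe^(−Eᵢ/kT) = 1·e^(−0.55706) + 3·e^(−0.80588) + 5·e^(−1.1294) + 6·e^(−2.0000) = 0.57289 + 1.3401 + 1.6161 + 0.81201 = 4.3411.
⟨E⟩ = Σ Eᵢ gᵢe^(−Eᵢ/kT) / Z = (9.47·0.57289 + 13.7·1.3401 + 19.2·1.6161 + 34.0·0.81201) / 4.3411 = 19.0 meV.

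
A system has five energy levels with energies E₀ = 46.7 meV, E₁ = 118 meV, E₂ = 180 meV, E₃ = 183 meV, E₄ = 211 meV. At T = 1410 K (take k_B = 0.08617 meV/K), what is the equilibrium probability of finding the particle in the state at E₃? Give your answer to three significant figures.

k_BT = 0.08617 × 1410 K = 121.50 meV.
Eᵢ/kT = 0.38436, 0.97119, 1.4815, 1.5062, 1.7366.
Z = Σ e^(−Eᵢ/kT) = e^(−0.38436) + e^(−0.97119) + e^(−1.4815) + e^(−1.5062) + e^(−1.7366) = 0.68089 + 0.37863 + 0.22730 + 0.22175 + 0.17612 = 1.6847.
P₃ = e^(−E₃/kT) / Z = 0.22175/1.6847 = 0.132.

0.132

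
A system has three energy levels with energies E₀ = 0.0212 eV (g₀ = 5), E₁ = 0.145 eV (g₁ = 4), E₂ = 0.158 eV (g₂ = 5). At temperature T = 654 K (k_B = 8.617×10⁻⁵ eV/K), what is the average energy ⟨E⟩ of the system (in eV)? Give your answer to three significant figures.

0.0408 eV

k_BT = 8.617×10⁻⁵ × 654 K = 0.056355 eV.
Eᵢ/kT = 0.37619, 2.5730, 2.8037.
Z = Σ gᵢe^(−Eᵢ/kT) = 5·e^(−0.37619) + 4·e^(−2.5730) + 5·e^(−2.8037) = 3.4324 + 0.30523 + 0.30293 = 4.0406.
⟨E⟩ = Σ Eᵢ gᵢe^(−Eᵢ/kT) / Z = (0.0212·3.4324 + 0.145·0.30523 + 0.158·0.30293) / 4.0406 = 0.0408 eV.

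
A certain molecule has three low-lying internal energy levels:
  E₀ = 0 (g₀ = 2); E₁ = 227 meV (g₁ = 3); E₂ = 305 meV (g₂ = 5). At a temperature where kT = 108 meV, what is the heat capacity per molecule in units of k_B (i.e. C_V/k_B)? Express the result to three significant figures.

1.13

Eᵢ/kT = 0, 2.1019, 2.8241.
Z = Σ gᵢe^(−Eᵢ/kT) = 2·e^(−0) + 3·e^(−2.1019) + 5·e^(−2.8241) = 2.0000 + 0.36667 + 0.29681 = 2.6635.
⟨E⟩ = 65.238 meV, ⟨E²⟩ = 17460 meV².
C_V/k_B = (⟨E²⟩ − ⟨E⟩²)/(kT)² = (17460 − 4256.0)/11664 = 1.13.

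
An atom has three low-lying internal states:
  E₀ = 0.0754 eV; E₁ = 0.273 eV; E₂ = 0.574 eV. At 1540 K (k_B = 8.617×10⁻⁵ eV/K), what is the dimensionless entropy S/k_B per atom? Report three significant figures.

k_BT = 8.617×10⁻⁵ × 1540 K = 0.13270 eV.
Eᵢ/kT = 0.56820, 2.0573, 4.3255.
Z = Σ e^(−Eᵢ/kT) = e^(−0.56820) + e^(−2.0573) + e^(−4.3255) = 0.56654 + 0.12780 + 0.013227 = 0.70757.
⟨E⟩ = Σ EᵢPᵢ = 0.12041 eV.
S/k_B = ln Z + ⟨E⟩/kT = ln(0.70757) + 0.12041/0.13270 = -0.34592 + 0.90739 = 0.561.

0.561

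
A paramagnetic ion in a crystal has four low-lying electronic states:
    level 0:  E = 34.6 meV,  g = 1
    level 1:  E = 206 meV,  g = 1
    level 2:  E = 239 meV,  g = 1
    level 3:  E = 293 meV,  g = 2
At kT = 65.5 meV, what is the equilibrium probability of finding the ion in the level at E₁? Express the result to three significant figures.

0.0632

Eᵢ/kT = 0.52824, 3.1450, 3.6489, 4.4733.
Z = Σ gᵢe^(−Eᵢ/kT) = 1·e^(−0.52824) + 1·e^(−3.1450) + 1·e^(−3.6489) + 2·e^(−4.4733) = 0.58964 + 0.043067 + 0.026020 + 0.022819 = 0.68155.
P₁ = g₁ e^(−E₁/kT) / Z = 0.043067/0.68155 = 0.0632.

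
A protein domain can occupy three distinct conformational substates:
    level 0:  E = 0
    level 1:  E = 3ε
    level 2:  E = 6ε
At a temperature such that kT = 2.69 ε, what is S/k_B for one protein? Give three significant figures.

Eᵢ/kT = 0, 1.1152, 2.2305.
Z = Σ e^(−Eᵢ/kT) = e^(−0) + e^(−1.1152) + e^(−2.2305) = 1.0000 + 0.32785 + 0.10747 = 1.4353.
⟨E⟩ = Σ EᵢPᵢ = 1.1345 ε.
S/k_B = ln Z + ⟨E⟩/kT = ln(1.4353) + 1.1345/2.69 = 0.36137 + 0.42175 = 0.783.

0.783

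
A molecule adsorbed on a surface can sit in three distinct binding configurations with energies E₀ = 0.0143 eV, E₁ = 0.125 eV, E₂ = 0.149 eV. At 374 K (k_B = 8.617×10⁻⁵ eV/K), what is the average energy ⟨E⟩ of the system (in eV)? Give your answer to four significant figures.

k_BT = 8.617×10⁻⁵ × 374 K = 0.0322276 eV.
Eᵢ/kT = 0.443719, 3.87866, 4.62337.
Z = Σ e^(−Eᵢ/kT) = e^(−0.443719) + e^(−3.87866) + e^(−4.62337) = 0.641646 + 0.0206785 + 0.00981965 = 0.672144.
⟨E⟩ = Σ Eᵢ e^(−Eᵢ/kT) / Z = (0.0143·0.641646 + 0.125·0.0206785 + 0.149·0.00981965) / 0.672144 = 0.01967 eV.

0.01967 eV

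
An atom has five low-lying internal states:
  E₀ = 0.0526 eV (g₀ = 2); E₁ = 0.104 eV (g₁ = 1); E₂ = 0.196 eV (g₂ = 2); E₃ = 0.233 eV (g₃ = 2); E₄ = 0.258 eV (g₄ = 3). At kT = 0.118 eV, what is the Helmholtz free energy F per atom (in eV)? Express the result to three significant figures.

-0.117 eV

Eᵢ/kT = 0.44576, 0.88136, 1.6610, 1.9746, 2.1864.
Z = Σ gᵢe^(−Eᵢ/kT) = 2·e^(−0.44576) + 1·e^(−0.88136) + 2·e^(−1.6610) + 2·e^(−1.9746) + 3·e^(−2.1864) = 1.2807 + 0.41422 + 0.37990 + 0.27763 + 0.33696 = 2.6894.
F = −kT ln Z = −0.118 × ln(2.6894) = −0.118 × 0.98932 = -0.117 eV.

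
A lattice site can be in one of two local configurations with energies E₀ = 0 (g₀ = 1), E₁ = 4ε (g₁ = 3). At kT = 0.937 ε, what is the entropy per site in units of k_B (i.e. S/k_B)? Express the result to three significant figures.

Eᵢ/kT = 0, 4.2689.
Z = Σ gᵢe^(−Eᵢ/kT) = 1·e^(−0) + 3·e^(−4.2689) = 1.0000 + 0.041992 = 1.0420.
⟨E⟩ = Σ EᵢPᵢ = 0.16120 ε.
S/k_B = ln Z + ⟨E⟩/kT = ln(1.0420) + 0.16120/0.937 = 0.041142 + 0.17204 = 0.213.

0.213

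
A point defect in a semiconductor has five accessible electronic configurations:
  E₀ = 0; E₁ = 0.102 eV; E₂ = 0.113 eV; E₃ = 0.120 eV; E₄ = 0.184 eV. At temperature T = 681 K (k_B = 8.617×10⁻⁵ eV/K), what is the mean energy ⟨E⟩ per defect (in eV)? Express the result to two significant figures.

0.039 eV

k_BT = 8.617×10⁻⁵ × 681 K = 0.05868 eV.
Eᵢ/kT = 0, 1.738, 1.926, 2.045, 3.136.
Z = Σ e^(−Eᵢ/kT) = e^(−0) + e^(−1.738) + e^(−1.926) + e^(−2.045) + e^(−3.136) = 1.000 + 0.1759 + 0.1457 + 0.1294 + 0.04346 = 1.494.
⟨E⟩ = Σ Eᵢ e^(−Eᵢ/kT) / Z = (0·1.000 + 0.102·0.1759 + 0.113·0.1457 + 0.120·0.1294 + 0.184·0.04346) / 1.494 = 0.039 eV.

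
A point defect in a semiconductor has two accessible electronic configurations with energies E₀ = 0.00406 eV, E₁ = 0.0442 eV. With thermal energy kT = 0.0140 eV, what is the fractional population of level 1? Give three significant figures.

Eᵢ/kT = 0.29000, 3.1571.
Z = Σ e^(−Eᵢ/kT) = e^(−0.29000) + e^(−3.1571) = 0.74826 + 0.042549 = 0.79081.
P₁ = e^(−E₁/kT) / Z = 0.042549/0.79081 = 0.0538.

0.0538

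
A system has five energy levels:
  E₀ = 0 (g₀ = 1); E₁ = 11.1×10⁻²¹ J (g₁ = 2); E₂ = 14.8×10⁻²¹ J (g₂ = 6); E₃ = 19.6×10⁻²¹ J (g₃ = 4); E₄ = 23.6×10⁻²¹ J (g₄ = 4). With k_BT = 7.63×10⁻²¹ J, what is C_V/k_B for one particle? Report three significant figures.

Eᵢ/kT = 0, 1.4548, 1.9397, 2.5688, 3.0931.
Z = Σ gᵢe^(−Eᵢ/kT) = 1·e^(−0) + 2·e^(−1.4548) + 6·e^(−1.9397) + 4·e^(−2.5688) + 4·e^(−3.0931) = 1.0000 + 0.46689 + 0.86248 + 0.30651 + 0.18144 = 2.8173.
⟨E⟩ = 10.023, ⟨E²⟩ = 165.14.
C_V/k_B = (⟨E²⟩ − ⟨E⟩²)/(kT)² = (165.14 − 100.46)/58.217 = 1.11.

1.11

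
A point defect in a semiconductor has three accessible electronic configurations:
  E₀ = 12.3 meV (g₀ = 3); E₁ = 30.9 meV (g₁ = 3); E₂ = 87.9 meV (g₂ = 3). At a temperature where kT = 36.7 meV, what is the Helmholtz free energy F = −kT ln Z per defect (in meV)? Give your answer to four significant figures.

Eᵢ/kT = 0.335150, 0.841962, 2.39510.
Z = Σ gᵢe^(−Eᵢ/kT) = 3·e^(−0.335150) + 3·e^(−0.841962) + 3·e^(−2.39510) = 2.14569 + 1.29259 + 0.273491 = 3.71177.
F = −kT ln Z = −36.7 × ln(3.71177) = −36.7 × 1.31151 = -48.13 meV.

-48.13 meV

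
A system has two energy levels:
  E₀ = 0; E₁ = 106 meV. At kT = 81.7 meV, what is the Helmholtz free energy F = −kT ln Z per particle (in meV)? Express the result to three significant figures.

-19.7 meV

Eᵢ/kT = 0, 1.2974.
Z = Σ e^(−Eᵢ/kT) = e^(−0) + e^(−1.2974) = 1.0000 + 0.27324 = 1.2732.
F = −kT ln Z = −81.7 × ln(1.2732) = −81.7 × 0.24153 = -19.7 meV.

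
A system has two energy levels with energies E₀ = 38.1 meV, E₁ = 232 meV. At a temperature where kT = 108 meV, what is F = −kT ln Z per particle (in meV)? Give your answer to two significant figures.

22 meV

Eᵢ/kT = 0.3528, 2.148.
Z = Σ e^(−Eᵢ/kT) = e^(−0.3528) + e^(−2.148) = 0.7027 + 0.1167 = 0.8194.
F = −kT ln Z = −108 × ln(0.8194) = −108 × -0.1992 = 22 meV.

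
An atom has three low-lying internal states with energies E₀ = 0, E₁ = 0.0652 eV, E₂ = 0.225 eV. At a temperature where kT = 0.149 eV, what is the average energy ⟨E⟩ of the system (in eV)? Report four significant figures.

0.04918 eV

Eᵢ/kT = 0, 0.437584, 1.51007.
Z = Σ e^(−Eᵢ/kT) = e^(−0) + e^(−0.437584) + e^(−1.51007) = 1.00000 + 0.645594 + 0.220895 = 1.86649.
⟨E⟩ = Σ Eᵢ e^(−Eᵢ/kT) / Z = (0·1.00000 + 0.0652·0.645594 + 0.225·0.220895) / 1.86649 = 0.04918 eV.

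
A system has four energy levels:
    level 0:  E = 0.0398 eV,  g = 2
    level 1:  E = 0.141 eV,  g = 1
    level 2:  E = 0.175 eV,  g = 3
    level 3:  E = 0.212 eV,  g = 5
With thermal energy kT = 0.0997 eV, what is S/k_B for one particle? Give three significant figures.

2.13

Eᵢ/kT = 0.39920, 1.4142, 1.7553, 2.1264.
Z = Σ gᵢe^(−Eᵢ/kT) = 2·e^(−0.39920) + 1·e^(−1.4142) + 3·e^(−1.7553) + 5·e^(−2.1264) = 1.3417 + 0.24312 + 0.51857 + 0.59633 = 2.6997.
⟨E⟩ = Σ EᵢPᵢ = 0.11292 eV.
S/k_B = ln Z + ⟨E⟩/kT = ln(2.6997) + 0.11292/0.0997 = 0.99314 + 1.1326 = 2.13.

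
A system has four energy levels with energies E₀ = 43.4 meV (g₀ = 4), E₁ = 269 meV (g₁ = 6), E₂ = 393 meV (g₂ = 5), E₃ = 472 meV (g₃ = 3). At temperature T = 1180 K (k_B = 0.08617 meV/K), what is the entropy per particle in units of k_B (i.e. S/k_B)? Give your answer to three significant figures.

2.03

k_BT = 0.08617 × 1180 K = 101.68 meV.
Eᵢ/kT = 0.42683, 2.6456, 3.8651, 4.6420.
Z = Σ gᵢe^(−Eᵢ/kT) = 4·e^(−0.42683) + 6·e^(−2.6456) + 5·e^(−3.8651) + 3·e^(−4.6420) = 2.6103 + 0.42578 + 0.10480 + 0.028915 = 3.1698.
⟨E⟩ = Σ EᵢPᵢ = 89.172 meV.
S/k_B = ln Z + ⟨E⟩/kT = ln(3.1698) + 89.172/101.68 = 1.1537 + 0.87699 = 2.03.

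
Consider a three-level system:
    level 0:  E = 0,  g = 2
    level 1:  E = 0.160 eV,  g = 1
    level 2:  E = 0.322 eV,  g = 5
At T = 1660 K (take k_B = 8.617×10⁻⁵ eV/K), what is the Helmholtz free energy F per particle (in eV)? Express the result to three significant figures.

-0.150 eV

k_BT = 8.617×10⁻⁵ × 1660 K = 0.14304 eV.
Eᵢ/kT = 0, 1.1186, 2.2511.
Z = Σ gᵢe^(−Eᵢ/kT) = 2·e^(−0) + 1·e^(−1.1186) + 5·e^(−2.2511) = 2.0000 + 0.32674 + 0.52642 = 2.8532.
F = −kT ln Z = −0.14304 × ln(2.8532) = −0.14304 × 1.0484 = -0.150 eV.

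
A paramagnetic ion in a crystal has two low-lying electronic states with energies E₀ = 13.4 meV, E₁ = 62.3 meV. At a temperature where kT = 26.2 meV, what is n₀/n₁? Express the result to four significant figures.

6.465

n₀/n₁ = exp[−(E₀−E₁)/kT] = exp(−(-48.9 meV)/(26.2 meV)) = exp(1.86641) = 6.465.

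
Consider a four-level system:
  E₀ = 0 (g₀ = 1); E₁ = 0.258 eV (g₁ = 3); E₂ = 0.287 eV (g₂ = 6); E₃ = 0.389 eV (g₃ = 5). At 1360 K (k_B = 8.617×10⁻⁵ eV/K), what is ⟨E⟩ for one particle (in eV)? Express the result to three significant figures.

0.150 eV

k_BT = 8.617×10⁻⁵ × 1360 K = 0.11719 eV.
Eᵢ/kT = 0, 2.2016, 2.4490, 3.3194.
Z = Σ gᵢe^(−Eᵢ/kT) = 1·e^(−0) + 3·e^(−2.2016) + 6·e^(−2.4490) + 5·e^(−3.3194) = 1.0000 + 0.33188 + 0.51828 + 0.18087 = 2.0310.
⟨E⟩ = Σ Eᵢ gᵢe^(−Eᵢ/kT) / Z = (0·1.0000 + 0.258·0.33188 + 0.287·0.51828 + 0.389·0.18087) / 2.0310 = 0.150 eV.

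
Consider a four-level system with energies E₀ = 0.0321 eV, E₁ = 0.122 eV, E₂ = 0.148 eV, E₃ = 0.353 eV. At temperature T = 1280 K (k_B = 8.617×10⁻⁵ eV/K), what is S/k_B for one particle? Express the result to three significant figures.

k_BT = 8.617×10⁻⁵ × 1280 K = 0.11030 eV.
Eᵢ/kT = 0.29102, 1.1061, 1.3418, 3.2004.
Z = Σ e^(−Eᵢ/kT) = e^(−0.29102) + e^(−1.1061) + e^(−1.3418) + e^(−3.2004) = 0.74750 + 0.33085 + 0.26137 + 0.040746 = 1.3805.
⟨E⟩ = Σ EᵢPᵢ = 0.085059 eV.
S/k_B = ln Z + ⟨E⟩/kT = ln(1.3805) + 0.085059/0.11030 = 0.32245 + 0.77116 = 1.09.

1.09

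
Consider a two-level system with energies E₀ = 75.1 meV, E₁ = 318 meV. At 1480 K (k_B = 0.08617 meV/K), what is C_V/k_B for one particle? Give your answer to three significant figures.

0.409

k_BT = 0.08617 × 1480 K = 127.53 meV.
Eᵢ/kT = 0.58888, 2.4935.
Z = Σ e^(−Eᵢ/kT) = e^(−0.58888) + e^(−2.4935) = 0.55495 + 0.082620 = 0.63757.
⟨E⟩ = 106.58 meV, ⟨E²⟩ = 18013 meV².
C_V/k_B = (⟨E²⟩ − ⟨E⟩²)/(kT)² = (18013 − 11359)/16264 = 0.409.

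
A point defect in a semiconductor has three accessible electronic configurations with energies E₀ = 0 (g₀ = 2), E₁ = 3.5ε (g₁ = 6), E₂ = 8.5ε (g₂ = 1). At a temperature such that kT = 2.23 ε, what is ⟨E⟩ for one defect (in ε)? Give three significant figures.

Eᵢ/kT = 0, 1.5695, 3.8117.
Z = Σ gᵢe^(−Eᵢ/kT) = 2·e^(−0) + 6·e^(−1.5695) + 1·e^(−3.8117) = 2.0000 + 1.2489 + 0.022111 = 3.2710.
⟨E⟩ = Σ Eᵢ gᵢe^(−Eᵢ/kT) / Z = (0·2.0000 + 3.5·1.2489 + 8.5·0.022111) / 3.2710 = 1.39 ε.

1.39 ε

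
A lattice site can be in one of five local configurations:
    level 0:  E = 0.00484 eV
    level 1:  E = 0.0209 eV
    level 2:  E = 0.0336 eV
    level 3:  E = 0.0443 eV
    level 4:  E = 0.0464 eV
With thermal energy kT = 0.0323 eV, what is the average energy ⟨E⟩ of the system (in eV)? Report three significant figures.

0.0221 eV

Eᵢ/kT = 0.14985, 0.64706, 1.0402, 1.3715, 1.4365.
Z = Σ e^(−Eᵢ/kT) = e^(−0.14985) + e^(−0.64706) + e^(−1.0402) + e^(−1.3715) + e^(−1.4365) = 0.86084 + 0.52358 + 0.35338 + 0.25373 + 0.23776 = 2.2293.
⟨E⟩ = Σ Eᵢ e^(−Eᵢ/kT) / Z = (0.00484·0.86084 + 0.0209·0.52358 + 0.0336·0.35338 + 0.0443·0.25373 + 0.0464·0.23776) / 2.2293 = 0.0221 eV.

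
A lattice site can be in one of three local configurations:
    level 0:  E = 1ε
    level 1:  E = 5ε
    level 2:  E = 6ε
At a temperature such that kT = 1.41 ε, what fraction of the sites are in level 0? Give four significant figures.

0.9196

Eᵢ/kT = 0.709220, 3.54610, 4.25532.
Z = Σ e^(−Eᵢ/kT) = e^(−0.709220) + e^(−3.54610) + e^(−4.25532) = 0.492028 + 0.0288369 + 0.0141885 = 0.535053.
P₀ = e^(−E₀/kT) / Z = 0.492028/0.535053 = 0.9196.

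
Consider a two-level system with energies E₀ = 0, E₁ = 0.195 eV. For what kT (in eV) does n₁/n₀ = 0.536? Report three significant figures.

0.313 eV

n₁/n₀ = exp[−(E₁−E₀)/kT] = 0.536.
⇒ (E₁−E₀)/kT = ln(1/0.536) = ln(1.8657) = 0.62364.
kT = 0.195 eV / 0.62364 = 0.313 eV.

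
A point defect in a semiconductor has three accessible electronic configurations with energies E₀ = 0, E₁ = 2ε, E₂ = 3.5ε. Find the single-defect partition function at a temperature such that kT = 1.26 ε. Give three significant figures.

Z = 1.27

Eᵢ/kT = 0, 1.5873, 2.7778.
Z = Σ e^(−Eᵢ/kT) = e^(−0) + e^(−1.5873) + e^(−2.7778) = 1.0000 + 0.20448 + 0.062175 = 1.2667.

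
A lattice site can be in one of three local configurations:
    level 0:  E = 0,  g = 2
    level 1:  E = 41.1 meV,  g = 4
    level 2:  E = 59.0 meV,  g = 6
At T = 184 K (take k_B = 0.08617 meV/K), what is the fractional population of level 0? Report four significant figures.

k_BT = 0.08617 × 184 K = 15.8553 meV.
Eᵢ/kT = 0, 2.59219, 3.72115.
Z = Σ gᵢe^(−Eᵢ/kT) = 2·e^(−0) + 4·e^(−2.59219) + 6·e^(−3.72115) = 2.00000 + 0.299424 + 0.145237 = 2.44466.
P₀ = g₀ e^(−E₀/kT) / Z = 2.00000/2.44466 = 0.8181.

0.8181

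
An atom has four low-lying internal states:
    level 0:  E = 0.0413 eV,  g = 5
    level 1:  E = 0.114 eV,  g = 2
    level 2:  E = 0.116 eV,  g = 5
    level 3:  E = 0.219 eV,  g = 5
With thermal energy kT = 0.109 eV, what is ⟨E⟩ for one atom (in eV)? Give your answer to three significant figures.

0.0872 eV

Eᵢ/kT = 0.37890, 1.0459, 1.0642, 2.0092.
Z = Σ gᵢe^(−Eᵢ/kT) = 5·e^(−0.37890) + 2·e^(−1.0459) + 5·e^(−1.0642) + 5·e^(−2.0092) = 3.4231 + 0.70275 + 1.7250 + 0.67048 = 6.5213.
⟨E⟩ = Σ Eᵢ gᵢe^(−Eᵢ/kT) / Z = (0.0413·3.4231 + 0.114·0.70275 + 0.116·1.7250 + 0.219·0.67048) / 6.5213 = 0.0872 eV.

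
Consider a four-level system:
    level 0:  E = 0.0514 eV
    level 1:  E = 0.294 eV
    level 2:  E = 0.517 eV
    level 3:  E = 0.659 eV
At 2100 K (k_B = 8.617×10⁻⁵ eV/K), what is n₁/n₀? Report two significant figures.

0.26

k_BT = 8.617×10⁻⁵ × 2100 K = 0.1810 eV.
n₁/n₀ = exp[−(E₁−E₀)/kT] = exp(−(0.2426 eV)/(0.1810 eV)) = exp(-1.340) = 0.26.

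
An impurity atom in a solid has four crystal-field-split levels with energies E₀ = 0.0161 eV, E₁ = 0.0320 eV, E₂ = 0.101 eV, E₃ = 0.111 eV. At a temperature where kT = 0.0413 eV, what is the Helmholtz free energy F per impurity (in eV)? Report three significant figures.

Eᵢ/kT = 0.38983, 0.77482, 2.4455, 2.6877.
Z = Σ e^(−Eᵢ/kT) = e^(−0.38983) + e^(−0.77482) + e^(−2.4455) + e^(−2.6877) = 0.67717 + 0.46079 + 0.086683 + 0.068037 = 1.2927.
F = −kT ln Z = −0.0413 × ln(1.2927) = −0.0413 × 0.25673 = -0.0106 eV.

-0.0106 eV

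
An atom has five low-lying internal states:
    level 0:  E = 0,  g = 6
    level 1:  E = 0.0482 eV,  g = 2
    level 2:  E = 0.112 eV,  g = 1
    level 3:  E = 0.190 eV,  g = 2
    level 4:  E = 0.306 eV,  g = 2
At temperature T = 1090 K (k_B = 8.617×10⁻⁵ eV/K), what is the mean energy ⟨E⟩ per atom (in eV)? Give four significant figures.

k_BT = 8.617×10⁻⁵ × 1090 K = 0.0939253 eV.
Eᵢ/kT = 0, 0.513174, 1.19244, 2.02288, 3.25791.
Z = Σ gᵢe^(−Eᵢ/kT) = 6·e^(−0) + 2·e^(−0.513174) + 1·e^(−1.19244) + 2·e^(−2.02288) + 2·e^(−3.25791) = 6.00000 + 1.19719 + 0.303480 + 0.264548 + 0.0769374 = 7.84216.
⟨E⟩ = Σ Eᵢ gᵢe^(−Eᵢ/kT) / Z = (0·6.00000 + 0.0482·1.19719 + 0.112·0.303480 + 0.190·0.264548 + 0.306·0.0769374) / 7.84216 = 0.02110 eV.

0.02110 eV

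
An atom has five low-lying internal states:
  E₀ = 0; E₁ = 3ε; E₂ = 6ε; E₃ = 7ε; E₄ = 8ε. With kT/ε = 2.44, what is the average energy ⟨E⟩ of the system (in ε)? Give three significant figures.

1.42 ε

Eᵢ/kT = 0, 1.2295, 2.4590, 2.8689, 3.2787.
Z = Σ e^(−Eᵢ/kT) = e^(−0) + e^(−1.2295) + e^(−2.4590) + e^(−2.8689) + e^(−3.2787) = 1.0000 + 0.29244 + 0.085520 + 0.056761 + 0.037677 = 1.4724.
⟨E⟩ = Σ Eᵢ e^(−Eᵢ/kT) / Z = (0·1.0000 + 3·0.29244 + 6·0.085520 + 7·0.056761 + 8·0.037677) / 1.4724 = 1.42 ε.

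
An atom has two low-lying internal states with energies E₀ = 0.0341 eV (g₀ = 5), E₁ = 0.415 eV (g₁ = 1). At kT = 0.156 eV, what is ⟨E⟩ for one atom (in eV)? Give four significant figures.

0.04062 eV

Eᵢ/kT = 0.218590, 2.66026.
Z = Σ gᵢe^(−Eᵢ/kT) = 5·e^(−0.218590) + 1·e^(−2.66026) = 4.01826 + 0.0699300 = 4.08819.
⟨E⟩ = Σ Eᵢ gᵢe^(−Eᵢ/kT) / Z = (0.0341·4.01826 + 0.415·0.0699300) / 4.08819 = 0.04062 eV.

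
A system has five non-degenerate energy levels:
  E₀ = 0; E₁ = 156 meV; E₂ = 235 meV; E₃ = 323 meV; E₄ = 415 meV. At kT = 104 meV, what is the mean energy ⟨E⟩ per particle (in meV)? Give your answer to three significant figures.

58.6 meV

Eᵢ/kT = 0, 1.5000, 2.2596, 3.1058, 3.9904.
Z = Σ e^(−Eᵢ/kT) = e^(−0) + e^(−1.5000) + e^(−2.2596) + e^(−3.1058) + e^(−3.9904) = 1.0000 + 0.22313 + 0.10439 + 0.044789 + 0.018492 = 1.3908.
⟨E⟩ = Σ Eᵢ e^(−Eᵢ/kT) / Z = (0·1.0000 + 156·0.22313 + 235·0.10439 + 323·0.044789 + 415·0.018492) / 1.3908 = 58.6 meV.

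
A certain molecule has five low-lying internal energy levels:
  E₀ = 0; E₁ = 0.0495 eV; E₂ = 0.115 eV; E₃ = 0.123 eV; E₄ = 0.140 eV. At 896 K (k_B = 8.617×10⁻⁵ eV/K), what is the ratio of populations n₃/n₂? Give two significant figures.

k_BT = 8.617×10⁻⁵ × 896 K = 0.07721 eV.
n₃/n₂ = exp[−(E₃−E₂)/kT] = exp(−(0.008 eV)/(0.07721 eV)) = exp(-0.1036) = 0.90.

0.90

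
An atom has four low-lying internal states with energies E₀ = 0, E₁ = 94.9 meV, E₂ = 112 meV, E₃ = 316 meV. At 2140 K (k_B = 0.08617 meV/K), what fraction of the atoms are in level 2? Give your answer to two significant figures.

k_BT = 0.08617 × 2140 K = 184.4 meV.
Eᵢ/kT = 0, 0.5146, 0.6074, 1.714.
Z = Σ e^(−Eᵢ/kT) = e^(−0) + e^(−0.5146) + e^(−0.6074) + e^(−1.714) = 1.000 + 0.5977 + 0.5448 + 0.1801 = 2.323.
P₂ = e^(−E₂/kT) / Z = 0.5448/2.323 = 0.23.

0.23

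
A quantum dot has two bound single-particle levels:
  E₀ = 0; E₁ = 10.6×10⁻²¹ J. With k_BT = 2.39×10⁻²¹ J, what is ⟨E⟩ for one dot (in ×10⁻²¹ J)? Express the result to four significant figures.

Eᵢ/kT = 0, 4.43515.
Z = Σ e^(−Eᵢ/kT) = e^(−0) + e^(−4.43515) = 1.00000 + 0.0118533 = 1.01185.
⟨E⟩ = Σ Eᵢ e^(−Eᵢ/kT) / Z = (0·1.00000 + 10.6·0.0118533) / 1.01185 = 0.1242 ×10⁻²¹ J.

0.1242 ×10⁻²¹ J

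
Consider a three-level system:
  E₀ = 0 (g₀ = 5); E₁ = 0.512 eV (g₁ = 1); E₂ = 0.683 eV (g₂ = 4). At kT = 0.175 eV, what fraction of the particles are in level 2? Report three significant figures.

0.0157

Eᵢ/kT = 0, 2.9257, 3.9029.
Z = Σ gᵢe^(−Eᵢ/kT) = 5·e^(−0) + 1·e^(−2.9257) + 4·e^(−3.9029) = 5.0000 + 0.053627 + 0.080733 = 5.1344.
P₂ = g₂ e^(−E₂/kT) / Z = 0.080733/5.1344 = 0.0157.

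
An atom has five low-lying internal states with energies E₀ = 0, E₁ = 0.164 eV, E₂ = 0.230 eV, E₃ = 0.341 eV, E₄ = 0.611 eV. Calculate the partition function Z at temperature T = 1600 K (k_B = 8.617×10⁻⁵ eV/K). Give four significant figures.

k_BT = 8.617×10⁻⁵ × 1600 K = 0.137872 eV.
Eᵢ/kT = 0, 1.18951, 1.66821, 2.47331, 4.43165.
Z = Σ e^(−Eᵢ/kT) = e^(−0) + e^(−1.18951) + e^(−1.66821) + e^(−2.47331) + e^(−4.43165) = 1.00000 + 0.304370 + 0.188584 + 0.0843053 + 0.0118948 = 1.58915.

Z = 1.589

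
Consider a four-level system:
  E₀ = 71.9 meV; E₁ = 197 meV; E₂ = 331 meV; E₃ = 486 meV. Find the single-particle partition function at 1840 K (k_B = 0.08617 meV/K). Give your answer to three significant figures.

k_BT = 0.08617 × 1840 K = 158.55 meV.
Eᵢ/kT = 0.45348, 1.2425, 2.0877, 3.0653.
Z = Σ e^(−Eᵢ/kT) = e^(−0.45348) + e^(−1.2425) + e^(−2.0877) + e^(−3.0653) = 0.63541 + 0.28866 + 0.12397 + 0.046640 = 1.0947.

Z = 1.09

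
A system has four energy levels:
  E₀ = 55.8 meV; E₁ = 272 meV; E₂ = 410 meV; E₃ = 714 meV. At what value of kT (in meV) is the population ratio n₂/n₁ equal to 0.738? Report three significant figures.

n₂/n₁ = exp[−(E₂−E₁)/kT] = 0.738.
⇒ (E₂−E₁)/kT = ln(1/0.738) = ln(1.3550) = 0.30380.
kT = 138 meV / 0.30380 = 454 meV.

454 meV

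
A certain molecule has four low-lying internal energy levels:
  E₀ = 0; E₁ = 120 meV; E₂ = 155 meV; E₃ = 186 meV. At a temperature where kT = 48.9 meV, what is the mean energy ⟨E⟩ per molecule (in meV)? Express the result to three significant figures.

18.2 meV

Eᵢ/kT = 0, 2.4540, 3.1697, 3.8037.
Z = Σ e^(−Eᵢ/kT) = e^(−0) + e^(−2.4540) + e^(−3.1697) + e^(−3.8037) = 1.0000 + 0.085949 + 0.042016 + 0.022288 = 1.1503.
⟨E⟩ = Σ Eᵢ e^(−Eᵢ/kT) / Z = (0·1.0000 + 120·0.085949 + 155·0.042016 + 186·0.022288) / 1.1503 = 18.2 meV.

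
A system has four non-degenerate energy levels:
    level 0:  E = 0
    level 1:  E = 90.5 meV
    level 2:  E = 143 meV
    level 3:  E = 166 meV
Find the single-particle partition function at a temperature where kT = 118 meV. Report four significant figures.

Eᵢ/kT = 0, 0.766949, 1.21186, 1.40678.
Z = Σ e^(−Eᵢ/kT) = e^(−0) + e^(−0.766949) + e^(−1.21186) + e^(−1.40678) = 1.00000 + 0.464428 + 0.297643 + 0.244931 = 2.00700.

Z = 2.007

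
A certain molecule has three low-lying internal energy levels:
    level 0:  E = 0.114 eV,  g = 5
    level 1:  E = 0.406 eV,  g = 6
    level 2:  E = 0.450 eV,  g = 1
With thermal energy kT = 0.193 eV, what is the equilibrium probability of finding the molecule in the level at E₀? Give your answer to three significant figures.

0.770

Eᵢ/kT = 0.59067, 2.1036, 2.3316.
Z = Σ gᵢe^(−Eᵢ/kT) = 5·e^(−0.59067) + 6·e^(−2.1036) + 1·e^(−2.3316) = 2.7698 + 0.73210 + 0.097140 = 3.5990.
P₀ = g₀ e^(−E₀/kT) / Z = 2.7698/3.5990 = 0.770.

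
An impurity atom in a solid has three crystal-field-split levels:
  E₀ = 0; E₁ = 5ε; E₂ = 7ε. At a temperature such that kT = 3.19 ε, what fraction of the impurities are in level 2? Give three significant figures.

0.0844

Eᵢ/kT = 0, 1.5674, 2.1944.
Z = Σ e^(−Eᵢ/kT) = e^(−0) + e^(−1.5674) + e^(−2.1944) = 1.0000 + 0.20859 + 0.11143 = 1.3200.
P₂ = e^(−E₂/kT) / Z = 0.11143/1.3200 = 0.0844.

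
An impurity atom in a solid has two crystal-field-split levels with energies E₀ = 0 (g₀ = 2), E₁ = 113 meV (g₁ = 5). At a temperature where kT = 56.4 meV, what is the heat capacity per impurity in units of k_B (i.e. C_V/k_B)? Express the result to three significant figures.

0.757

Eᵢ/kT = 0, 2.0035.
Z = Σ gᵢe^(−Eᵢ/kT) = 2·e^(−0) + 5·e^(−2.0035) = 2.0000 + 0.67431 = 2.6743.
⟨E⟩ = 28.492 meV, ⟨E²⟩ = 3219.6 meV².
C_V/k_B = (⟨E²⟩ − ⟨E⟩²)/(kT)² = (3219.6 − 811.79)/3181.0 = 0.757.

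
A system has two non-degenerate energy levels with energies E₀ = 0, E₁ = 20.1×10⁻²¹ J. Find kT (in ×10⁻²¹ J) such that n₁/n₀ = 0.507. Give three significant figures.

n₁/n₀ = exp[−(E₁−E₀)/kT] = 0.507.
⇒ (E₁−E₀)/kT = ln(1/0.507) = ln(1.9724) = 0.67925.
kT = 20.1 ×10⁻²¹ J / 0.67925 = 29.6 ×10⁻²¹ J.

29.6 ×10⁻²¹ J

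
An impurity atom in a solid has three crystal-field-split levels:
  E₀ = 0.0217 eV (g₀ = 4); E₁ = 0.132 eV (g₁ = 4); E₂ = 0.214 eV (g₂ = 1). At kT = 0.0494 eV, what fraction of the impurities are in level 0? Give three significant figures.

0.899

Eᵢ/kT = 0.43927, 2.6721, 4.3320.
Z = Σ gᵢe^(−Eᵢ/kT) = 4·e^(−0.43927) + 4·e^(−2.6721) + 1·e^(−4.3320) = 2.5780 + 0.27643 + 0.013141 = 2.8676.
P₀ = g₀ e^(−E₀/kT) / Z = 2.5780/2.8676 = 0.899.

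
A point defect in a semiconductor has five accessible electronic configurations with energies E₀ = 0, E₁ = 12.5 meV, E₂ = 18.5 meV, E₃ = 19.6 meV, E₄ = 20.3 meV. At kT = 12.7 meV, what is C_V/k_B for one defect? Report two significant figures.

0.48

Eᵢ/kT = 0, 0.9843, 1.457, 1.543, 1.598.
Z = Σ e^(−Eᵢ/kT) = e^(−0) + e^(−0.9843) + e^(−1.457) + e^(−1.543) + e^(−1.598) = 1.000 + 0.3737 + 0.2329 + 0.2137 + 0.2023 = 2.023.
⟨E⟩ = 8.539 meV, ⟨E²⟩ = 150.1 meV².
C_V/k_B = (⟨E²⟩ − ⟨E⟩²)/(kT)² = (150.1 − 72.91)/161.3 = 0.48.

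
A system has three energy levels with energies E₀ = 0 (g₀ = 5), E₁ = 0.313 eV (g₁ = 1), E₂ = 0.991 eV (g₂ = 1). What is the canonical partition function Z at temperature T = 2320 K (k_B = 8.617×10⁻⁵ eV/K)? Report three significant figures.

Z = 5.22

k_BT = 8.617×10⁻⁵ × 2320 K = 0.19991 eV.
Eᵢ/kT = 0, 1.5657, 4.9572.
Z = Σ gᵢe^(−Eᵢ/kT) = 5·e^(−0) + 1·e^(−1.5657) + 1·e^(−4.9572) = 5.0000 + 0.20894 + 0.0070326 = 5.2160.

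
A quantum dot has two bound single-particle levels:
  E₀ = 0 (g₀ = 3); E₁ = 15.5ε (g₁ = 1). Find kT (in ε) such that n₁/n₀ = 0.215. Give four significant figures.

35.35 ε

n₁/n₀ = (g₁/g₀) exp[−(E₁−E₀)/kT] = 0.215.
⇒ (E₁−E₀)/kT = ln((1/3)/0.215) = ln(1.55039) = 0.438507.
kT = 15.5ε / 0.438507 = 35.35 ε.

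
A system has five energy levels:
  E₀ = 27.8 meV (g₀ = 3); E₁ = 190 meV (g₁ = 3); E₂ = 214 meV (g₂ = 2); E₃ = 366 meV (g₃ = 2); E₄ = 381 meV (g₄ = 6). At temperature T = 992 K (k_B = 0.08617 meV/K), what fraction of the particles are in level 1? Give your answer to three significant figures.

k_BT = 0.08617 × 992 K = 85.481 meV.
Eᵢ/kT = 0.32522, 2.2227, 2.5035, 4.2817, 4.4571.
Z = Σ gᵢe^(−Eᵢ/kT) = 3·e^(−0.32522) + 3·e^(−2.2227) + 2·e^(−2.5035) + 2·e^(−4.2817) + 6·e^(−4.4571) = 2.1671 + 0.32495 + 0.16360 + 0.027638 + 0.069576 = 2.7529.
P₁ = g₁ e^(−E₁/kT) / Z = 0.32495/2.7529 = 0.118.

0.118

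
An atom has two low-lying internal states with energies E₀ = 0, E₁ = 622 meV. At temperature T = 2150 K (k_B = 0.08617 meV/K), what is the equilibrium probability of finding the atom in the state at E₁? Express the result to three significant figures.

k_BT = 0.08617 × 2150 K = 185.27 meV.
Eᵢ/kT = 0, 3.3573.
Z = Σ e^(−Eᵢ/kT) = e^(−0) + e^(−3.3573) = 1.0000 + 0.034829 = 1.0348.
P₁ = e^(−E₁/kT) / Z = 0.034829/1.0348 = 0.0337.

0.0337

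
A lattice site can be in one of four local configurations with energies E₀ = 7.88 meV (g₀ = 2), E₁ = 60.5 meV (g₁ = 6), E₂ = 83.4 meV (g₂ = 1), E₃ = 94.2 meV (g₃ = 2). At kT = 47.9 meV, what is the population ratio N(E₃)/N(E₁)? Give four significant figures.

0.1649

n₃/n₁ = (g₃/g₁) exp[−(E₃−E₁)/kT] = (2/6) × exp(−(33.7 meV)/(47.9 meV)) = (2/6) × exp(-0.703549) = 0.1649.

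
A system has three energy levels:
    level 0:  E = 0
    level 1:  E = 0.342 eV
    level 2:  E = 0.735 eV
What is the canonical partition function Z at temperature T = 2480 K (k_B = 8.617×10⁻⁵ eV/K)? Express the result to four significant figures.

Z = 1.234

k_BT = 8.617×10⁻⁵ × 2480 K = 0.213702 eV.
Eᵢ/kT = 0, 1.60036, 3.43937.
Z = Σ e^(−Eᵢ/kT) = e^(−0) + e^(−1.60036) + e^(−3.43937) = 1.00000 + 0.201824 + 0.0320849 = 1.23391.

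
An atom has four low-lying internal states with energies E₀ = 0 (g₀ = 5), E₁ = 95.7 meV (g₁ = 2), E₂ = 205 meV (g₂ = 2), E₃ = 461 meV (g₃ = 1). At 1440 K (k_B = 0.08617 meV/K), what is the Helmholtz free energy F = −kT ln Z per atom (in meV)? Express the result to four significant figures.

-229.0 meV

k_BT = 0.08617 × 1440 K = 124.085 meV.
Eᵢ/kT = 0, 0.771246, 1.65209, 3.71520.
Z = Σ gᵢe^(−Eᵢ/kT) = 5·e^(−0) + 2·e^(−0.771246) + 2·e^(−1.65209) + 1·e^(−3.71520) = 5.00000 + 0.924873 + 0.383298 + 0.0243506 = 6.33252.
F = −kT ln Z = −124.085 × ln(6.33252) = −124.085 × 1.84570 = -229.0 meV.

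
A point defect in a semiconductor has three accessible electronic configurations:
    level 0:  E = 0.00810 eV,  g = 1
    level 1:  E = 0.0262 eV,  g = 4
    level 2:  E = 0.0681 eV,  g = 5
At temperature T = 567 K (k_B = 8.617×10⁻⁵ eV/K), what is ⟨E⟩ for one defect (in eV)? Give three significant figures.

0.0345 eV

k_BT = 8.617×10⁻⁵ × 567 K = 0.048858 eV.
Eᵢ/kT = 0.16579, 0.53625, 1.3938.
Z = Σ gᵢe^(−Eᵢ/kT) = 1·e^(−0.16579) + 4·e^(−0.53625) + 5·e^(−1.3938) = 0.84722 + 2.3398 + 1.2407 = 4.4277.
⟨E⟩ = Σ Eᵢ gᵢe^(−Eᵢ/kT) / Z = (0.00810·0.84722 + 0.0262·2.3398 + 0.0681·1.2407) / 4.4277 = 0.0345 eV.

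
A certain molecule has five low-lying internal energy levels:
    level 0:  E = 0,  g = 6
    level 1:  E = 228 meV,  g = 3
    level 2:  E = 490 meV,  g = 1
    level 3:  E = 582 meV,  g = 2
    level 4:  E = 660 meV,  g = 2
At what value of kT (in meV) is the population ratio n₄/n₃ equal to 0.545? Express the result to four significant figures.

n₄/n₃ = (g₄/g₃) exp[−(E₄−E₃)/kT] = 0.545.
⇒ (E₄−E₃)/kT = ln((2/2)/0.545) = ln(1.83486) = 0.606968.
kT = 78 meV / 0.606968 = 128.5 meV.

128.5 meV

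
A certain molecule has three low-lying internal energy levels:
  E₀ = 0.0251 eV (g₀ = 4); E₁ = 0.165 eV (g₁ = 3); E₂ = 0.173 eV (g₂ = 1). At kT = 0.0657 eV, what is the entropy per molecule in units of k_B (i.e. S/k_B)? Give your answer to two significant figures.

Eᵢ/kT = 0.3820, 2.511, 2.633.
Z = Σ gᵢe^(−Eᵢ/kT) = 4·e^(−0.3820) + 3·e^(−2.511) + 1·e^(−2.633) = 2.730 + 0.2436 + 0.07186 = 3.045.
⟨E⟩ = Σ EᵢPᵢ = 0.03979 eV.
S/k_B = ln Z + ⟨E⟩/kT = ln(3.045) + 0.03979/0.0657 = 1.114 + 0.6056 = 1.7.

1.7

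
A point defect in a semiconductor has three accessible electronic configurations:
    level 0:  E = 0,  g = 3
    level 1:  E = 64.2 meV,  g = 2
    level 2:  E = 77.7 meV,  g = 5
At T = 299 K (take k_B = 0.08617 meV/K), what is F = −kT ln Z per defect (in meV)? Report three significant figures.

k_BT = 0.08617 × 299 K = 25.765 meV.
Eᵢ/kT = 0, 2.4918, 3.0157.
Z = Σ gᵢe^(−Eᵢ/kT) = 3·e^(−0) + 2·e^(−2.4918) + 5·e^(−3.0157) = 3.0000 + 0.16552 + 0.24506 = 3.4106.
F = −kT ln Z = −25.765 × ln(3.4106) = −25.765 × 1.2269 = -31.6 meV.

-31.6 meV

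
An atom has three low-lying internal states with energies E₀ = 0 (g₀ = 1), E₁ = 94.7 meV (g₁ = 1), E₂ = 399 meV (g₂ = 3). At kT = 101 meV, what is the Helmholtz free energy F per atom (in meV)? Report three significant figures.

Eᵢ/kT = 0, 0.93762, 3.9505.
Z = Σ gᵢe^(−Eᵢ/kT) = 1·e^(−0) + 1·e^(−0.93762) + 3·e^(−3.9505) = 1.0000 + 0.39156 + 0.057735 = 1.4493.
F = −kT ln Z = −101 × ln(1.4493) = −101 × 0.37108 = -37.5 meV.

-37.5 meV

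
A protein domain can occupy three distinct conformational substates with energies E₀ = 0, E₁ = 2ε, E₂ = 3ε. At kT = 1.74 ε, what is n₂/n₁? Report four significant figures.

0.5629

n₂/n₁ = exp[−(E₂−E₁)/kT] = exp(−(1ε)/(1.74ε)) = exp(-0.574713) = 0.5629.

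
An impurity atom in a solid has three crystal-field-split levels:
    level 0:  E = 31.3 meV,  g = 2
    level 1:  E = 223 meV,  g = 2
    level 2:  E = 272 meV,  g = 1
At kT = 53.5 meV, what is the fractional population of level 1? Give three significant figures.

Eᵢ/kT = 0.58505, 4.1682, 5.0841.
Z = Σ gᵢe^(−Eᵢ/kT) = 2·e^(−0.58505) + 2·e^(−4.1682) + 1·e^(−5.0841) = 1.1142 + 0.030960 + 0.0061945 = 1.1514.
P₁ = g₁ e^(−E₁/kT) / Z = 0.030960/1.1514 = 0.0269.

0.0269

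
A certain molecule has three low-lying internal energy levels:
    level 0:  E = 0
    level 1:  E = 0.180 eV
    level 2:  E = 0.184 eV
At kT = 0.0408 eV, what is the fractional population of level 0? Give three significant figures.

0.977

Eᵢ/kT = 0, 4.4118, 4.5098.
Z = Σ e^(−Eᵢ/kT) = e^(−0) + e^(−4.4118) + e^(−4.5098) = 1.0000 + 0.012133 + 0.011001 = 1.0231.
P₀ = e^(−E₀/kT) / Z = 1.0000/1.0231 = 0.977.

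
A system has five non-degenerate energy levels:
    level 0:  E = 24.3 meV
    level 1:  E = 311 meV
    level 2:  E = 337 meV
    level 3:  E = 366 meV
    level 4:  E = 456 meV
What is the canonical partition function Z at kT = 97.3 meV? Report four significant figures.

Eᵢ/kT = 0.249743, 3.19630, 3.46351, 3.76156, 4.68654.
Z = Σ e^(−Eᵢ/kT) = e^(−0.249743) + e^(−3.19630) + e^(−3.46351) + e^(−3.76156) + e^(−4.68654) = 0.779001 + 0.0409133 + 0.0313196 + 0.0232474 + 0.00921853 = 0.883700.

Z = 0.8837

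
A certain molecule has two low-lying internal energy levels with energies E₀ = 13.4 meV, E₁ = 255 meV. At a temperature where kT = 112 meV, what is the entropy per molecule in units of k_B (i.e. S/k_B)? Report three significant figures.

Eᵢ/kT = 0.11964, 2.2768.
Z = Σ e^(−Eᵢ/kT) = e^(−0.11964) + e^(−2.2768) = 0.88724 + 0.10261 = 0.98985.
⟨E⟩ = Σ EᵢPᵢ = 38.445 meV.
S/k_B = ln Z + ⟨E⟩/kT = ln(0.98985) + 38.445/112 = -0.010202 + 0.34326 = 0.333.

0.333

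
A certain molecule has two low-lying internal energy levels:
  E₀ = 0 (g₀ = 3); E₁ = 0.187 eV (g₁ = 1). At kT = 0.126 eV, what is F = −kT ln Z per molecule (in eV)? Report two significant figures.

-0.15 eV

Eᵢ/kT = 0, 1.484.
Z = Σ gᵢe^(−Eᵢ/kT) = 3·e^(−0) + 1·e^(−1.484) = 3.000 + 0.2267 = 3.227.
F = −kT ln Z = −0.126 × ln(3.227) = −0.126 × 1.172 = -0.15 eV.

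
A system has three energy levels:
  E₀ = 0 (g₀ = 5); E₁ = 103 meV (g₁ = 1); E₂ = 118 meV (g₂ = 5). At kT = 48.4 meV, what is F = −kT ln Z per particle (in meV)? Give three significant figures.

-83.0 meV

Eᵢ/kT = 0, 2.1281, 2.4380.
Z = Σ gᵢe^(−Eᵢ/kT) = 5·e^(−0) + 1·e^(−2.1281) + 5·e^(−2.4380) = 5.0000 + 0.11906 + 0.43668 = 5.5557.
F = −kT ln Z = −48.4 × ln(5.5557) = −48.4 × 1.7148 = -83.0 meV.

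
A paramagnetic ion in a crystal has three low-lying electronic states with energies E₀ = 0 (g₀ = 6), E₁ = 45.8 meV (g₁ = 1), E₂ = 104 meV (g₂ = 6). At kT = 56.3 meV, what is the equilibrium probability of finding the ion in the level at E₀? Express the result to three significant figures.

Eᵢ/kT = 0, 0.81350, 1.8472.
Z = Σ gᵢe^(−Eᵢ/kT) = 6·e^(−0) + 1·e^(−0.81350) + 6·e^(−1.8472) = 6.0000 + 0.44330 + 0.94607 = 7.3894.
P₀ = g₀ e^(−E₀/kT) / Z = 6.0000/7.3894 = 0.812.

0.812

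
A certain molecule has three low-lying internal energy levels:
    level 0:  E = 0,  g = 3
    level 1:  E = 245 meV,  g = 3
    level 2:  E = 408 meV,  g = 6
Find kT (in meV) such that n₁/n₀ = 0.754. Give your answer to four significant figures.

867.7 meV

n₁/n₀ = (g₁/g₀) exp[−(E₁−E₀)/kT] = 0.754.
⇒ (E₁−E₀)/kT = ln((3/3)/0.754) = ln(1.32626) = 0.282363.
kT = 245 meV / 0.282363 = 867.7 meV.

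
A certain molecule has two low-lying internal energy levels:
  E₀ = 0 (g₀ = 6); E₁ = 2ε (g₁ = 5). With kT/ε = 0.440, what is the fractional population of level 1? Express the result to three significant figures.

0.00877

Eᵢ/kT = 0, 4.5455.
Z = Σ gᵢe^(−Eᵢ/kT) = 6·e^(−0) + 5·e^(−4.5455) = 6.0000 + 0.053074 = 6.0531.
P₁ = g₁ e^(−E₁/kT) / Z = 0.053074/6.0531 = 0.00877.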